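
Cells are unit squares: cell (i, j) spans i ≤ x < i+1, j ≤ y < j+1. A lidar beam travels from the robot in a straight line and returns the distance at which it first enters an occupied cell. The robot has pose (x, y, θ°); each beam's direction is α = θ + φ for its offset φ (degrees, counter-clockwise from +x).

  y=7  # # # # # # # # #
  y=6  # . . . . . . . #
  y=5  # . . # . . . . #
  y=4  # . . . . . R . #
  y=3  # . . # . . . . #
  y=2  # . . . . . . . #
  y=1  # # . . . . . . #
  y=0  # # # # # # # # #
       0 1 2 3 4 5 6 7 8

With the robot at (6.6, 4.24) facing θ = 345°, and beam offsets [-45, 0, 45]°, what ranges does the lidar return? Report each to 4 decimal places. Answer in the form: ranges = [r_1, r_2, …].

beam 1: φ=-45°, α=300°
  direction (0.5000, -0.8660); cell (6,4); t to first gridline: x 0.8000, y 0.2771 (then +2.0000 / +1.1547)
    (6,3) via y @ 0.2771
    (7,3) via x @ 0.8000
    (7,2) via y @ 1.4318
    (7,1) via y @ 2.5865
    (8,1) via x @ 2.8000  # hit
  → r_1 = 2.8000
beam 2: φ=0°, α=345°
  direction (0.9659, -0.2588); cell (6,4); t to first gridline: x 0.4141, y 0.9273 (then +1.0353 / +3.8637)
    (7,4) via x @ 0.4141
    (7,3) via y @ 0.9273
    (8,3) via x @ 1.4494  # hit
  → r_2 = 1.4494
beam 3: φ=45°, α=30°
  direction (0.8660, 0.5000); cell (6,4); t to first gridline: x 0.4619, y 1.5200 (then +1.1547 / +2.0000)
    (7,4) via x @ 0.4619
    (7,5) via y @ 1.5200
    (8,5) via x @ 1.6166  # hit
  → r_3 = 1.6166

ranges = [2.8000, 1.4494, 1.6166]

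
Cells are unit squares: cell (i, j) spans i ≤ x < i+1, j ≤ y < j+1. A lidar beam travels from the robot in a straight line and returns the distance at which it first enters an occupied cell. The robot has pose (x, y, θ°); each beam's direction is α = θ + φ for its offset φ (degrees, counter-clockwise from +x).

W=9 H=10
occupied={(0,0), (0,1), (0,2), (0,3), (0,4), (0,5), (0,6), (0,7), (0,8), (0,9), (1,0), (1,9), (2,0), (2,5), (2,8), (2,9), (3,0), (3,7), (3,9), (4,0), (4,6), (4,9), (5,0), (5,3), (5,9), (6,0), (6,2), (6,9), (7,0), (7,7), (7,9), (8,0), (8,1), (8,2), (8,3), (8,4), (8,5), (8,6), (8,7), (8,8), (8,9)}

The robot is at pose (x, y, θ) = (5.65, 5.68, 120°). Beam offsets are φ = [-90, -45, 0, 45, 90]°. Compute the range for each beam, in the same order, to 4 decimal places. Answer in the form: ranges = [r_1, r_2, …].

ranges = [2.6400, 3.4371, 1.3000, 1.2364, 5.3694]

beam 1: φ=-90°, α=30°
  direction (0.8660, 0.5000); cell (5,5); t to first gridline: x 0.4041, y 0.6400 (then +1.1547 / +2.0000)
    (6,5) via x @ 0.4041
    (6,6) via y @ 0.6400
    (7,6) via x @ 1.5588
    (7,7) via y @ 2.6400  # hit
  → r_1 = 2.6400
beam 2: φ=-45°, α=75°
  direction (0.2588, 0.9659); cell (5,5); t to first gridline: x 1.3523, y 0.3313 (then +3.8637 / +1.0353)
    (5,6) via y @ 0.3313
    (6,6) via x @ 1.3523
    (6,7) via y @ 1.3666
    (6,8) via y @ 2.4018
    (6,9) via y @ 3.4371  # hit
  → r_2 = 3.4371
beam 3: φ=0°, α=120°
  direction (-0.5000, 0.8660); cell (5,5); t to first gridline: x 1.3000, y 0.3695 (then +2.0000 / +1.1547)
    (5,6) via y @ 0.3695
    (4,6) via x @ 1.3000  # hit
  → r_3 = 1.3000
beam 4: φ=45°, α=165°
  direction (-0.9659, 0.2588); cell (5,5); t to first gridline: x 0.6729, y 1.2364 (then +1.0353 / +3.8637)
    (4,5) via x @ 0.6729
    (4,6) via y @ 1.2364  # hit
  → r_4 = 1.2364
beam 5: φ=90°, α=210°
  direction (-0.8660, -0.5000); cell (5,5); t to first gridline: x 0.7506, y 1.3600 (then +1.1547 / +2.0000)
    (4,5) via x @ 0.7506
    (4,4) via y @ 1.3600
    (3,4) via x @ 1.9053
    (2,4) via x @ 3.0600
    (2,3) via y @ 3.3600
    (1,3) via x @ 4.2147
    (1,2) via y @ 5.3600
    (0,2) via x @ 5.3694  # hit
  → r_5 = 5.3694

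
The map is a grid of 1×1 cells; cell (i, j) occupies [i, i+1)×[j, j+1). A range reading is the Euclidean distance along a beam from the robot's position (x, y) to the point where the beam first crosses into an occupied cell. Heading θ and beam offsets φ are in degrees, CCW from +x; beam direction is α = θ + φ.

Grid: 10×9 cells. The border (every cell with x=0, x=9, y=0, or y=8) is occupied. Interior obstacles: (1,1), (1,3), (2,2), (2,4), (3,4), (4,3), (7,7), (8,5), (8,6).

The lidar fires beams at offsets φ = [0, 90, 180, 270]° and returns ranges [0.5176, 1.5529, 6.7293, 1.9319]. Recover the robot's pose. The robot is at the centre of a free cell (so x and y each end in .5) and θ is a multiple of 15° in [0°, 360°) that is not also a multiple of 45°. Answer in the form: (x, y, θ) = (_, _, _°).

(x, y, θ) = (7.5, 1.5, 285°)

The pose lattice has 47·16 = 752 candidates. Test each by forward raycasting.
  (5.5, 6.5, 165°): beam 1 = 4.6587 ≠ 0.5176 ✗
  (7.5, 1.5, 330°): beam 1 = 1.0000 ≠ 0.5176 ✗
  (3.5, 5.5, 300°): beam 1 = 0.5774 ≠ 0.5176 ✗
  (2.5, 3.5, 300°): beam 1 = 0.5774 ≠ 0.5176 ✗
  …
  (7.5, 1.5, 285°): r_1=0.5176, r_2=1.5529, r_3=6.7293, r_4=1.9319 — all match ✓
No second candidate reproduces the full scan.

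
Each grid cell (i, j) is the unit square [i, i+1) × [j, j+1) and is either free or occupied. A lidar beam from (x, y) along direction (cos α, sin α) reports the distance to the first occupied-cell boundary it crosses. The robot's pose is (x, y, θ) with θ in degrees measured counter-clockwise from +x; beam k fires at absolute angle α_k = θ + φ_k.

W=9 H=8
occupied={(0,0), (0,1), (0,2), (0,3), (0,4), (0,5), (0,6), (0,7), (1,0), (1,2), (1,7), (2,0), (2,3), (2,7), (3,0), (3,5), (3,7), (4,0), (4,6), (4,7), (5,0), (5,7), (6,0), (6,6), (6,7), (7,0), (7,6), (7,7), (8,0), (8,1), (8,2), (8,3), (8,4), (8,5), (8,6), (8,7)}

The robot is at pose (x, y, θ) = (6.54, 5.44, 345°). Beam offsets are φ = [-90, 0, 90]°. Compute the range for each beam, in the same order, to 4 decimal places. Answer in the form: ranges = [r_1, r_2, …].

ranges = [4.5966, 1.5115, 0.5798]

beam 1: φ=-90°, α=255°
  direction (-0.2588, -0.9659); cell (6,5); t to first gridline: x 2.0864, y 0.4555 (then +3.8637 / +1.0353)
    (6,4) via y @ 0.4555
    (6,3) via y @ 1.4908
    (5,3) via x @ 2.0864
    (5,2) via y @ 2.5261
    (5,1) via y @ 3.5614
    (5,0) via y @ 4.5966  # hit
  → r_1 = 4.5966
beam 2: φ=0°, α=345°
  direction (0.9659, -0.2588); cell (6,5); t to first gridline: x 0.4762, y 1.7000 (then +1.0353 / +3.8637)
    (7,5) via x @ 0.4762
    (8,5) via x @ 1.5115  # hit
  → r_2 = 1.5115
beam 3: φ=90°, α=75°
  direction (0.2588, 0.9659); cell (6,5); t to first gridline: x 1.7773, y 0.5798 (then +3.8637 / +1.0353)
    (6,6) via y @ 0.5798  # hit
  → r_3 = 0.5798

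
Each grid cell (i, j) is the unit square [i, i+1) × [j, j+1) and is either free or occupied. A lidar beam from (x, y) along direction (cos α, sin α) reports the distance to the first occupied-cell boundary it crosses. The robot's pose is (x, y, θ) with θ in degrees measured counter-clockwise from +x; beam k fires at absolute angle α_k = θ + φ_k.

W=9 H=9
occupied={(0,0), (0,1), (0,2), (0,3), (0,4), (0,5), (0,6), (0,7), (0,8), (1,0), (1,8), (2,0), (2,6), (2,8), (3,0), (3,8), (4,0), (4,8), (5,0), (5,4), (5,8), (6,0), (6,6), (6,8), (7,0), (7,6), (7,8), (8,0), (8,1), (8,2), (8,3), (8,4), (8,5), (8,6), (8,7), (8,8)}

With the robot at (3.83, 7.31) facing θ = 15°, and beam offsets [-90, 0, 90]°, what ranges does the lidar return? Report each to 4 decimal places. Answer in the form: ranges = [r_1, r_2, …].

ranges = [6.5326, 2.6660, 0.7143]

beam 1: φ=-90°, α=285°
  cosα=0.2588 sinα=-0.9659 | (3,7) | tMaxX 0.6568 tMaxY 0.3209 | tΔX 3.8637 tΔY 1.0353
    t=0.3209 [y] (3,6)
    t=0.6568 [x] (4,6)
    t=1.3562 [y] (4,5)
    t=2.3915 [y] (4,4)
    t=3.4268 [y] (4,3)
    t=4.4620 [y] (4,2)
    t=4.5205 [x] (5,2)
    t=5.4973 [y] (5,1)
    t=6.5326 [y] (5,0) — stop
  → r_1 = 6.5326
beam 2: φ=0°, α=15°
  cosα=0.9659 sinα=0.2588 | (3,7) | tMaxX 0.1760 tMaxY 2.6660 | tΔX 1.0353 tΔY 3.8637
    t=0.1760 [x] (4,7)
    t=1.2113 [x] (5,7)
    t=2.2465 [x] (6,7)
    t=2.6660 [y] (6,8) — stop
  → r_2 = 2.6660
beam 3: φ=90°, α=105°
  cosα=-0.2588 sinα=0.9659 | (3,7) | tMaxX 3.2069 tMaxY 0.7143 | tΔX 3.8637 tΔY 1.0353
    t=0.7143 [y] (3,8) — stop
  → r_3 = 0.7143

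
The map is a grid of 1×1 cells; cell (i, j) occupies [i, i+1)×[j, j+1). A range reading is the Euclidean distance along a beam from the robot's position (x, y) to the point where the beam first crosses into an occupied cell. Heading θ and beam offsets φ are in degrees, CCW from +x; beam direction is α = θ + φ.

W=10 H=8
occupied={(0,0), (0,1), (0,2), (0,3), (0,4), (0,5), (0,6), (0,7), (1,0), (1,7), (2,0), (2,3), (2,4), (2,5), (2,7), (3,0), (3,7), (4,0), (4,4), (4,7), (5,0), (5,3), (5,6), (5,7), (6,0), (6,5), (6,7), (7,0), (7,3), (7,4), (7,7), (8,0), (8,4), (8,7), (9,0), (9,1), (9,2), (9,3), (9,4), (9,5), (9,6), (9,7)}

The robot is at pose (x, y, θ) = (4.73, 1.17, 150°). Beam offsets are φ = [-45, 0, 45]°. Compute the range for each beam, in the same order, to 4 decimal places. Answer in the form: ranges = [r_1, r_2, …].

beam 1: φ=-45°, α=105°
  cosα=-0.2588 sinα=0.9659 | (4,1) | tMaxX 2.8205 tMaxY 0.8593 | tΔX 3.8637 tΔY 1.0353
    t=0.8593 [y] (4,2)
    t=1.8946 [y] (4,3)
    t=2.8205 [x] (3,3)
    t=2.9298 [y] (3,4)
    t=3.9651 [y] (3,5)
    t=5.0004 [y] (3,6)
    t=6.0357 [y] (3,7) — stop
  → r_1 = 6.0357
beam 2: φ=0°, α=150°
  cosα=-0.8660 sinα=0.5000 | (4,1) | tMaxX 0.8429 tMaxY 1.6600 | tΔX 1.1547 tΔY 2.0000
    t=0.8429 [x] (3,1)
    t=1.6600 [y] (3,2)
    t=1.9976 [x] (2,2)
    t=3.1523 [x] (1,2)
    t=3.6600 [y] (1,3)
    t=4.3070 [x] (0,3) — stop
  → r_2 = 4.3070
beam 3: φ=45°, α=195°
  cosα=-0.9659 sinα=-0.2588 | (4,1) | tMaxX 0.7558 tMaxY 0.6568 | tΔX 1.0353 tΔY 3.8637
    t=0.6568 [y] (4,0) — stop
  → r_3 = 0.6568

ranges = [6.0357, 4.3070, 0.6568]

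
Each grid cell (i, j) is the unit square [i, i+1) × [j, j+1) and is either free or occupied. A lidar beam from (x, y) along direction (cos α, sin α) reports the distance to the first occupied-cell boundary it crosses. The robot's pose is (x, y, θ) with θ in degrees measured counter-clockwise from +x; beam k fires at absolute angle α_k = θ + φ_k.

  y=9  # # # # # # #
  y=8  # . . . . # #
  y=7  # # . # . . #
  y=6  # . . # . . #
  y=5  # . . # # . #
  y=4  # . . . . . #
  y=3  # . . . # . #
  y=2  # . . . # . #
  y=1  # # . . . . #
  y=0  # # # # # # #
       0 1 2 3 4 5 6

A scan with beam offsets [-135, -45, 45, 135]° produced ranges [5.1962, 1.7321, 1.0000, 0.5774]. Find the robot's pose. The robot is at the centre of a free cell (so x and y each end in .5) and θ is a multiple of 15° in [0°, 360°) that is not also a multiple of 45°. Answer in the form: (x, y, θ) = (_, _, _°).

(x, y, θ) = (1.5, 5.5, 75°)

Candidates: 31 free-cell centres × 16 headings = 496 poses. Raycast each; keep the one whose scan matches to 4 dp.
  (2.5, 5.5, 240°): beam 1 = 1.9319 ≠ 5.1962 ✗
  (1.5, 2.5, 150°): beam 1 = 2.5882 ≠ 5.1962 ✗
  (5.5, 5.5, 60°): beam 1 = 1.9319 ≠ 5.1962 ✗
  (2.5, 5.5, 60°): beam 1 = 4.6587 ≠ 5.1962 ✗
  …
  (1.5, 5.5, 75°): r_1=5.1962, r_2=1.7321, r_3=1.0000, r_4=0.5774 — all match ✓
Only this pose fits every beam.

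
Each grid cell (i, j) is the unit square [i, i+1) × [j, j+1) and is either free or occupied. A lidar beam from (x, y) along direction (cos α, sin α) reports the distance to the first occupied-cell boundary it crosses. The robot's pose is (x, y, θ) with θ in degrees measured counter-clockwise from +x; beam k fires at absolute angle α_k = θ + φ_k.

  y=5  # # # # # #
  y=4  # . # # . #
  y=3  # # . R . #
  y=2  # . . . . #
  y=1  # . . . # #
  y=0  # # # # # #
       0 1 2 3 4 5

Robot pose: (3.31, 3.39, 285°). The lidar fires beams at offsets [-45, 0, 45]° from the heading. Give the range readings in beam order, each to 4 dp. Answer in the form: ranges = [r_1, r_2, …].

beam 1: φ=-45°, α=240°
  dir = (cos 240°, sin 240°) = (-0.5000, -0.8660); from cell (3,3)
  next x-line at t=0.6200, next y-line at t=0.4503; Δt_x=2.0000, Δt_y=1.1547
    y: enter (3,2) at t=0.4503
    x: enter (2,2) at t=0.6200
    y: enter (2,1) at t=1.6050
    x: enter (1,1) at t=2.6200
    y: enter (1,0) at t=2.7597 ← occupied
  → r_1 = 2.7597
beam 2: φ=0°, α=285°
  dir = (cos 285°, sin 285°) = (0.2588, -0.9659); from cell (3,3)
  next x-line at t=2.6660, next y-line at t=0.4038; Δt_x=3.8637, Δt_y=1.0353
    y: enter (3,2) at t=0.4038
    y: enter (3,1) at t=1.4390
    y: enter (3,0) at t=2.4743 ← occupied
  → r_2 = 2.4743
beam 3: φ=45°, α=330°
  dir = (cos 330°, sin 330°) = (0.8660, -0.5000); from cell (3,3)
  next x-line at t=0.7967, next y-line at t=0.7800; Δt_x=1.1547, Δt_y=2.0000
    y: enter (3,2) at t=0.7800
    x: enter (4,2) at t=0.7967
    x: enter (5,2) at t=1.9514 ← occupied
  → r_3 = 1.9514

ranges = [2.7597, 2.4743, 1.9514]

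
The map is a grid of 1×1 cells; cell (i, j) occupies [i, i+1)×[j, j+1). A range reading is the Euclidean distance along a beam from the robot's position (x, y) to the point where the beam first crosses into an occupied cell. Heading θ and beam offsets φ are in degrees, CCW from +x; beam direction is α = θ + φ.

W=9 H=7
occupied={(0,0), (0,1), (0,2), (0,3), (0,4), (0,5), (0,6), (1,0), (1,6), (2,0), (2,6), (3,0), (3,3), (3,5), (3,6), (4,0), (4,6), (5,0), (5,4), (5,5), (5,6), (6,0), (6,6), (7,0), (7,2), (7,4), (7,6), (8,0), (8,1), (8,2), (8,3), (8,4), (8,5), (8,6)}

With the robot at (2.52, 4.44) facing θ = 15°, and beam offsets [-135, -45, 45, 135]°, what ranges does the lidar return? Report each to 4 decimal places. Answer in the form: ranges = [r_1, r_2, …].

ranges = [3.0400, 0.8800, 0.9600, 1.7551]

beam 1: φ=-135°, α=240°
  dir = (cos 240°, sin 240°) = (-0.5000, -0.8660); from cell (2,4)
  next x-line at t=1.0400, next y-line at t=0.5081; Δt_x=2.0000, Δt_y=1.1547
    y: enter (2,3) at t=0.5081
    x: enter (1,3) at t=1.0400
    y: enter (1,2) at t=1.6628
    y: enter (1,1) at t=2.8175
    x: enter (0,1) at t=3.0400 ← occupied
  → r_1 = 3.0400
beam 2: φ=-45°, α=330°
  dir = (cos 330°, sin 330°) = (0.8660, -0.5000); from cell (2,4)
  next x-line at t=0.5543, next y-line at t=0.8800; Δt_x=1.1547, Δt_y=2.0000
    x: enter (3,4) at t=0.5543
    y: enter (3,3) at t=0.8800 ← occupied
  → r_2 = 0.8800
beam 3: φ=45°, α=60°
  dir = (cos 60°, sin 60°) = (0.5000, 0.8660); from cell (2,4)
  next x-line at t=0.9600, next y-line at t=0.6466; Δt_x=2.0000, Δt_y=1.1547
    y: enter (2,5) at t=0.6466
    x: enter (3,5) at t=0.9600 ← occupied
  → r_3 = 0.9600
beam 4: φ=135°, α=150°
  dir = (cos 150°, sin 150°) = (-0.8660, 0.5000); from cell (2,4)
  next x-line at t=0.6004, next y-line at t=1.1200; Δt_x=1.1547, Δt_y=2.0000
    x: enter (1,4) at t=0.6004
    y: enter (1,5) at t=1.1200
    x: enter (0,5) at t=1.7551 ← occupied
  → r_4 = 1.7551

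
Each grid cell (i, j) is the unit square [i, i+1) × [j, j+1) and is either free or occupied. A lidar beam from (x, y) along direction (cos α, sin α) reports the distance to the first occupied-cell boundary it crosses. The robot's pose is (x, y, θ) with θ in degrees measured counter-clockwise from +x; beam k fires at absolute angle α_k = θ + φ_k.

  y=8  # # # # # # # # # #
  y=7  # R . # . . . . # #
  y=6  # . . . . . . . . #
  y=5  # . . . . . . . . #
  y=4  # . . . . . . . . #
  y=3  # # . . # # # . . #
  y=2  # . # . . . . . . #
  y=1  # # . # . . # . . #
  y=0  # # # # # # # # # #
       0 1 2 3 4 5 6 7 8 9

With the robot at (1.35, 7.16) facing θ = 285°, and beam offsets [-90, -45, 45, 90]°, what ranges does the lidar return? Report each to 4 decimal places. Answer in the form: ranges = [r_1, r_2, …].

beam 1: φ=-90°, α=195°
  d=(-0.9659,-0.2588)  start (1,7)  tX=0.3623 tY=0.6182  stride 1/|dx|=1.0353 1/|dy|=3.8637
    cross x-line → (0,7), t=0.3623 (wall)
  → r_1 = 0.3623
beam 2: φ=-45°, α=240°
  d=(-0.5000,-0.8660)  start (1,7)  tX=0.7000 tY=0.1848  stride 1/|dx|=2.0000 1/|dy|=1.1547
    cross y-line → (1,6), t=0.1848
    cross x-line → (0,6), t=0.7000 (wall)
  → r_2 = 0.7000
beam 3: φ=45°, α=330°
  d=(0.8660,-0.5000)  start (1,7)  tX=0.7506 tY=0.3200  stride 1/|dx|=1.1547 1/|dy|=2.0000
    cross y-line → (1,6), t=0.3200
    cross x-line → (2,6), t=0.7506
    cross x-line → (3,6), t=1.9053
    cross y-line → (3,5), t=2.3200
    cross x-line → (4,5), t=3.0600
    cross x-line → (5,5), t=4.2147
    cross y-line → (5,4), t=4.3200
    cross x-line → (6,4), t=5.3694
    cross y-line → (6,3), t=6.3200 (wall)
  → r_3 = 6.3200
beam 4: φ=90°, α=15°
  d=(0.9659,0.2588)  start (1,7)  tX=0.6729 tY=3.2455  stride 1/|dx|=1.0353 1/|dy|=3.8637
    cross x-line → (2,7), t=0.6729
    cross x-line → (3,7), t=1.7082 (wall)
  → r_4 = 1.7082

ranges = [0.3623, 0.7000, 6.3200, 1.7082]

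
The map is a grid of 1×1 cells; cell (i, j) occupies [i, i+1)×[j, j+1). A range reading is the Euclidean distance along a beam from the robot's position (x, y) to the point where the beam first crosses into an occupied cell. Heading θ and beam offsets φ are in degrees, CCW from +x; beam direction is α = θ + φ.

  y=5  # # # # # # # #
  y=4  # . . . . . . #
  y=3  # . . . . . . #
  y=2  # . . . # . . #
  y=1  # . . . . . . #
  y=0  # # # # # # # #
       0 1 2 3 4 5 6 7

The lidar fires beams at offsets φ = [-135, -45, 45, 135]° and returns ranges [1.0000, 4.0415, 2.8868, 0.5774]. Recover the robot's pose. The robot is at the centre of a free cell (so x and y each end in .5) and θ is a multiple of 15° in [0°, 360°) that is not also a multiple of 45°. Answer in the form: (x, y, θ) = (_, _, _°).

(x, y, θ) = (4.5, 4.5, 285°)

Enumerate (i+0.5, j+0.5, θ) over the 23 free cells and 16 admissible headings. For each, cast all 4 beams and compare to the given ranges.
  (1.5, 1.5, 330°): beam 1 = 0.5176 ≠ 1.0000 ✗
  (4.5, 3.5, 285°): beam 1 = 3.0000 ≠ 1.0000 ✗
  (4.5, 4.5, 105°): beam 1 = 2.8868 ≠ 1.0000 ✗
  …
  (4.5, 4.5, 285°): r_1=1.0000, r_2=4.0415, r_3=2.8868, r_4=0.5774 — all match ✓
Only this pose fits every beam.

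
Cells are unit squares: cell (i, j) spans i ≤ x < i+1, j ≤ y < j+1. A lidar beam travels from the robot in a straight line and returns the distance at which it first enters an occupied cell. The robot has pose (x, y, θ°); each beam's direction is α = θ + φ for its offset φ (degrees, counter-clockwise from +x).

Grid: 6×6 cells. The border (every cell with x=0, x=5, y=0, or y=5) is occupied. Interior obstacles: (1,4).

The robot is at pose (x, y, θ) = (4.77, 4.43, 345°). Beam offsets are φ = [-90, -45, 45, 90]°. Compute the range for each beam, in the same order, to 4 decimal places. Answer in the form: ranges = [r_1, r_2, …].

beam 1: φ=-90°, α=255°
  dir = (cos 255°, sin 255°) = (-0.2588, -0.9659); from cell (4,4)
  next x-line at t=2.9751, next y-line at t=0.4452; Δt_x=3.8637, Δt_y=1.0353
    y: enter (4,3) at t=0.4452
    y: enter (4,2) at t=1.4804
    y: enter (4,1) at t=2.5157
    x: enter (3,1) at t=2.9751
    y: enter (3,0) at t=3.5510 ← occupied
  → r_1 = 3.5510
beam 2: φ=-45°, α=300°
  dir = (cos 300°, sin 300°) = (0.5000, -0.8660); from cell (4,4)
  next x-line at t=0.4600, next y-line at t=0.4965; Δt_x=2.0000, Δt_y=1.1547
    x: enter (5,4) at t=0.4600 ← occupied
  → r_2 = 0.4600
beam 3: φ=45°, α=30°
  dir = (cos 30°, sin 30°) = (0.8660, 0.5000); from cell (4,4)
  next x-line at t=0.2656, next y-line at t=1.1400; Δt_x=1.1547, Δt_y=2.0000
    x: enter (5,4) at t=0.2656 ← occupied
  → r_3 = 0.2656
beam 4: φ=90°, α=75°
  dir = (cos 75°, sin 75°) = (0.2588, 0.9659); from cell (4,4)
  next x-line at t=0.8887, next y-line at t=0.5901; Δt_x=3.8637, Δt_y=1.0353
    y: enter (4,5) at t=0.5901 ← occupied
  → r_4 = 0.5901

ranges = [3.5510, 0.4600, 0.2656, 0.5901]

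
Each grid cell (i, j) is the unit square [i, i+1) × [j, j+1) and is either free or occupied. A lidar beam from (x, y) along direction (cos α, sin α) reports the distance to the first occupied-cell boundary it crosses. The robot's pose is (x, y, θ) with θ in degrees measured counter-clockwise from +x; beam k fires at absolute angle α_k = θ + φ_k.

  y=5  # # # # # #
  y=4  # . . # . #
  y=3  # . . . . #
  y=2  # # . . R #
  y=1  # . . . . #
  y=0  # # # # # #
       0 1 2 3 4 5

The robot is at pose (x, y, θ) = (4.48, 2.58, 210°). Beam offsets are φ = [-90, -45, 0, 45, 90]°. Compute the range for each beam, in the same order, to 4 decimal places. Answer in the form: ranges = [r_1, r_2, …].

beam 1: φ=-90°, α=120°
  d=(-0.5000,0.8660)  start (4,2)  tX=0.9600 tY=0.4850  stride 1/|dx|=2.0000 1/|dy|=1.1547
    cross y-line → (4,3), t=0.4850
    cross x-line → (3,3), t=0.9600
    cross y-line → (3,4), t=1.6397 (wall)
  → r_1 = 1.6397
beam 2: φ=-45°, α=165°
  d=(-0.9659,0.2588)  start (4,2)  tX=0.4969 tY=1.6228  stride 1/|dx|=1.0353 1/|dy|=3.8637
    cross x-line → (3,2), t=0.4969
    cross x-line → (2,2), t=1.5322
    cross y-line → (2,3), t=1.6228
    cross x-line → (1,3), t=2.5675
    cross x-line → (0,3), t=3.6028 (wall)
  → r_2 = 3.6028
beam 3: φ=0°, α=210°
  d=(-0.8660,-0.5000)  start (4,2)  tX=0.5543 tY=1.1600  stride 1/|dx|=1.1547 1/|dy|=2.0000
    cross x-line → (3,2), t=0.5543
    cross y-line → (3,1), t=1.1600
    cross x-line → (2,1), t=1.7090
    cross x-line → (1,1), t=2.8637
    cross y-line → (1,0), t=3.1600 (wall)
  → r_3 = 3.1600
beam 4: φ=45°, α=255°
  d=(-0.2588,-0.9659)  start (4,2)  tX=1.8546 tY=0.6005  stride 1/|dx|=3.8637 1/|dy|=1.0353
    cross y-line → (4,1), t=0.6005
    cross y-line → (4,0), t=1.6357 (wall)
  → r_4 = 1.6357
beam 5: φ=90°, α=300°
  d=(0.5000,-0.8660)  start (4,2)  tX=1.0400 tY=0.6697  stride 1/|dx|=2.0000 1/|dy|=1.1547
    cross y-line → (4,1), t=0.6697
    cross x-line → (5,1), t=1.0400 (wall)
  → r_5 = 1.0400

ranges = [1.6397, 3.6028, 3.1600, 1.6357, 1.0400]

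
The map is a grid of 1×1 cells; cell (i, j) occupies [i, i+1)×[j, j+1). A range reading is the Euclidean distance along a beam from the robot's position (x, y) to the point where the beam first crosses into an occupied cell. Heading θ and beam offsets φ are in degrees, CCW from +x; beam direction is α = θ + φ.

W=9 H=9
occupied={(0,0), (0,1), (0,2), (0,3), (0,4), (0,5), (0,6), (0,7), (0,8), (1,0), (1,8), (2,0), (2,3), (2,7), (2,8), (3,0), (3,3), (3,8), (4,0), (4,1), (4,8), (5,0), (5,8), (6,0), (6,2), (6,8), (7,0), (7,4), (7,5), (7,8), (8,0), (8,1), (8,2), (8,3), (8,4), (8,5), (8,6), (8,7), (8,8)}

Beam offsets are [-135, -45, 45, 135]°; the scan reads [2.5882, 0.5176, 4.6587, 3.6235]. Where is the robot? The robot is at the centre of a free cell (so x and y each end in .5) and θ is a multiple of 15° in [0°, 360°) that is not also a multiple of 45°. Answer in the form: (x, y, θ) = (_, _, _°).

(x, y, θ) = (3.5, 4.5, 300°)

Candidates: 42 free-cell centres × 16 headings = 672 poses. Raycast each; keep the one whose scan matches to 4 dp.
  (5.5, 2.5, 255°): beam 1 = 5.1962 ≠ 2.5882 ✗
  (5.5, 2.5, 15°): beam 1 = 1.0000 ≠ 2.5882 ✗
  (3.5, 7.5, 255°): beam 1 = 0.5774 ≠ 2.5882 ✗
  (3.5, 1.5, 255°): beam 1 = 1.7321 ≠ 2.5882 ✗
  …
  (3.5, 4.5, 300°): r_1=2.5882, r_2=0.5176, r_3=4.6587, r_4=3.6235 — all match ✓
No second candidate reproduces the full scan.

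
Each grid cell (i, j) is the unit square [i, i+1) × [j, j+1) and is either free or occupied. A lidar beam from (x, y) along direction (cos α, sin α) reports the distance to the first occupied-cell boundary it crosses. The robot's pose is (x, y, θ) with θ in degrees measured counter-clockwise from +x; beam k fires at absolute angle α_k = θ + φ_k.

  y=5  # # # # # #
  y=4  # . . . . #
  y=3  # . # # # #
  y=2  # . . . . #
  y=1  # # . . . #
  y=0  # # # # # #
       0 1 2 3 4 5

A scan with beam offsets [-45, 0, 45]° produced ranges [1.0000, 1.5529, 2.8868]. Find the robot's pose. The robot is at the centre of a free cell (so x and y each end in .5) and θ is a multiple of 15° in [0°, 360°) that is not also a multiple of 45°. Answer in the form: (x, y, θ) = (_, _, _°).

(x, y, θ) = (2.5, 2.5, 285°)

Enumerate (i+0.5, j+0.5, θ) over the 12 free cells and 16 admissible headings. For each, cast all 3 beams and compare to the given ranges.
  (1.5, 4.5, 15°): beam 2 = 1.9319 ≠ 1.5529 ✗
  (1.5, 2.5, 330°): beam 1 = 0.5176 ≠ 1.0000 ✗
  (4.5, 2.5, 75°): beam 1 = 0.5774 ≠ 1.0000 ✗
  (3.5, 4.5, 240°): beam 1 = 2.5882 ≠ 1.0000 ✗
  …
  (2.5, 2.5, 285°): r_1=1.0000, r_2=1.5529, r_3=2.8868 — all match ✓
No second candidate reproduces the full scan.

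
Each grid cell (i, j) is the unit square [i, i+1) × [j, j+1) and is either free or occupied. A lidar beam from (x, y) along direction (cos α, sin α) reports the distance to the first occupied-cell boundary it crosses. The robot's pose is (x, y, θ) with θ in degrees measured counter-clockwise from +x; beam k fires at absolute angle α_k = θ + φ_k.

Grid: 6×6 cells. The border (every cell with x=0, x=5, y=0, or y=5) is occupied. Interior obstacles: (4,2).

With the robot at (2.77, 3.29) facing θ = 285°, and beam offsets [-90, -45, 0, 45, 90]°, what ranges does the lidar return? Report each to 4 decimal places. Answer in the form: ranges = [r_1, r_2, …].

ranges = [1.8324, 2.6443, 2.3708, 1.4203, 2.3087]

beam 1: φ=-90°, α=195°
  direction (-0.9659, -0.2588); cell (2,3); t to first gridline: x 0.7972, y 1.1205 (then +1.0353 / +3.8637)
    (1,3) via x @ 0.7972
    (1,2) via y @ 1.1205
    (0,2) via x @ 1.8324  # hit
  → r_1 = 1.8324
beam 2: φ=-45°, α=240°
  direction (-0.5000, -0.8660); cell (2,3); t to first gridline: x 1.5400, y 0.3349 (then +2.0000 / +1.1547)
    (2,2) via y @ 0.3349
    (2,1) via y @ 1.4896
    (1,1) via x @ 1.5400
    (1,0) via y @ 2.6443  # hit
  → r_2 = 2.6443
beam 3: φ=0°, α=285°
  direction (0.2588, -0.9659); cell (2,3); t to first gridline: x 0.8887, y 0.3002 (then +3.8637 / +1.0353)
    (2,2) via y @ 0.3002
    (3,2) via x @ 0.8887
    (3,1) via y @ 1.3355
    (3,0) via y @ 2.3708  # hit
  → r_3 = 2.3708
beam 4: φ=45°, α=330°
  direction (0.8660, -0.5000); cell (2,3); t to first gridline: x 0.2656, y 0.5800 (then +1.1547 / +2.0000)
    (3,3) via x @ 0.2656
    (3,2) via y @ 0.5800
    (4,2) via x @ 1.4203  # hit
  → r_4 = 1.4203
beam 5: φ=90°, α=15°
  direction (0.9659, 0.2588); cell (2,3); t to first gridline: x 0.2381, y 2.7432 (then +1.0353 / +3.8637)
    (3,3) via x @ 0.2381
    (4,3) via x @ 1.2734
    (5,3) via x @ 2.3087  # hit
  → r_5 = 2.3087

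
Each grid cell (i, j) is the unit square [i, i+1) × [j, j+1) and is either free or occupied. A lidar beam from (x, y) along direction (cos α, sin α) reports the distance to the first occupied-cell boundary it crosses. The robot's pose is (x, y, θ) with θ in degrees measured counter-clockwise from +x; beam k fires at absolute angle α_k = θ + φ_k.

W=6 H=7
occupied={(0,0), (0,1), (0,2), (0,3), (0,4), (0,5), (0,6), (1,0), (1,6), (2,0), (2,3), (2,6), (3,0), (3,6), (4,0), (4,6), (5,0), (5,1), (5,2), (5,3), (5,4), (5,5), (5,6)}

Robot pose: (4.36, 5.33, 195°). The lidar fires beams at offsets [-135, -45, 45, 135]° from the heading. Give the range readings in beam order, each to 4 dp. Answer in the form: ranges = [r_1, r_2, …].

ranges = [0.7736, 1.3400, 4.9999, 0.7390]

beam 1: φ=-135°, α=60°
  cosα=0.5000 sinα=0.8660 | (4,5) | tMaxX 1.2800 tMaxY 0.7736 | tΔX 2.0000 tΔY 1.1547
    t=0.7736 [y] (4,6) — stop
  → r_1 = 0.7736
beam 2: φ=-45°, α=150°
  cosα=-0.8660 sinα=0.5000 | (4,5) | tMaxX 0.4157 tMaxY 1.3400 | tΔX 1.1547 tΔY 2.0000
    t=0.4157 [x] (3,5)
    t=1.3400 [y] (3,6) — stop
  → r_2 = 1.3400
beam 3: φ=45°, α=240°
  cosα=-0.5000 sinα=-0.8660 | (4,5) | tMaxX 0.7200 tMaxY 0.3811 | tΔX 2.0000 tΔY 1.1547
    t=0.3811 [y] (4,4)
    t=0.7200 [x] (3,4)
    t=1.5358 [y] (3,3)
    t=2.6905 [y] (3,2)
    t=2.7200 [x] (2,2)
    t=3.8452 [y] (2,1)
    t=4.7200 [x] (1,1)
    t=4.9999 [y] (1,0) — stop
  → r_3 = 4.9999
beam 4: φ=135°, α=330°
  cosα=0.8660 sinα=-0.5000 | (4,5) | tMaxX 0.7390 tMaxY 0.6600 | tΔX 1.1547 tΔY 2.0000
    t=0.6600 [y] (4,4)
    t=0.7390 [x] (5,4) — stop
  → r_4 = 0.7390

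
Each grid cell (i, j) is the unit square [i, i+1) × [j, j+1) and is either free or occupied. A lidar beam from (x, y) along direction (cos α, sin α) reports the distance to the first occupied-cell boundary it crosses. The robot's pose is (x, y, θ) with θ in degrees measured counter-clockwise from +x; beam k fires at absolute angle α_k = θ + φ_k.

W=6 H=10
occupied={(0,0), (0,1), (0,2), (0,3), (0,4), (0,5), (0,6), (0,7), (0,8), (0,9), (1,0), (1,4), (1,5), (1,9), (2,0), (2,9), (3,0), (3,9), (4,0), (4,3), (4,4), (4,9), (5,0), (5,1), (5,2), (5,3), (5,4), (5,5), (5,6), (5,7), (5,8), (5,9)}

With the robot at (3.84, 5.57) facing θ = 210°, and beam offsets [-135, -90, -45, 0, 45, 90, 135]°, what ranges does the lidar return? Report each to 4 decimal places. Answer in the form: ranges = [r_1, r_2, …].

beam 1: φ=-135°, α=75°
  direction (0.2588, 0.9659); cell (3,5); t to first gridline: x 0.6182, y 0.4452 (then +3.8637 / +1.0353)
    (3,6) via y @ 0.4452
    (4,6) via x @ 0.6182
    (4,7) via y @ 1.4804
    (4,8) via y @ 2.5157
    (4,9) via y @ 3.5510  # hit
  → r_1 = 3.5510
beam 2: φ=-90°, α=120°
  direction (-0.5000, 0.8660); cell (3,5); t to first gridline: x 1.6800, y 0.4965 (then +2.0000 / +1.1547)
    (3,6) via y @ 0.4965
    (3,7) via y @ 1.6512
    (2,7) via x @ 1.6800
    (2,8) via y @ 2.8059
    (1,8) via x @ 3.6800
    (1,9) via y @ 3.9606  # hit
  → r_2 = 3.9606
beam 3: φ=-45°, α=165°
  direction (-0.9659, 0.2588); cell (3,5); t to first gridline: x 0.8696, y 1.6614 (then +1.0353 / +3.8637)
    (2,5) via x @ 0.8696
    (2,6) via y @ 1.6614
    (1,6) via x @ 1.9049
    (0,6) via x @ 2.9402  # hit
  → r_3 = 2.9402
beam 4: φ=0°, α=210°
  direction (-0.8660, -0.5000); cell (3,5); t to first gridline: x 0.9699, y 1.1400 (then +1.1547 / +2.0000)
    (2,5) via x @ 0.9699
    (2,4) via y @ 1.1400
    (1,4) via x @ 2.1246  # hit
  → r_4 = 2.1246
beam 5: φ=45°, α=255°
  direction (-0.2588, -0.9659); cell (3,5); t to first gridline: x 3.2455, y 0.5901 (then +3.8637 / +1.0353)
    (3,4) via y @ 0.5901
    (3,3) via y @ 1.6254
    (3,2) via y @ 2.6607
    (2,2) via x @ 3.2455
    (2,1) via y @ 3.6959
    (2,0) via y @ 4.7312  # hit
  → r_5 = 4.7312
beam 6: φ=90°, α=300°
  direction (0.5000, -0.8660); cell (3,5); t to first gridline: x 0.3200, y 0.6582 (then +2.0000 / +1.1547)
    (4,5) via x @ 0.3200
    (4,4) via y @ 0.6582  # hit
  → r_6 = 0.6582
beam 7: φ=135°, α=345°
  direction (0.9659, -0.2588); cell (3,5); t to first gridline: x 0.1656, y 2.2023 (then +1.0353 / +3.8637)
    (4,5) via x @ 0.1656
    (5,5) via x @ 1.2009  # hit
  → r_7 = 1.2009

ranges = [3.5510, 3.9606, 2.9402, 2.1246, 4.7312, 0.6582, 1.2009]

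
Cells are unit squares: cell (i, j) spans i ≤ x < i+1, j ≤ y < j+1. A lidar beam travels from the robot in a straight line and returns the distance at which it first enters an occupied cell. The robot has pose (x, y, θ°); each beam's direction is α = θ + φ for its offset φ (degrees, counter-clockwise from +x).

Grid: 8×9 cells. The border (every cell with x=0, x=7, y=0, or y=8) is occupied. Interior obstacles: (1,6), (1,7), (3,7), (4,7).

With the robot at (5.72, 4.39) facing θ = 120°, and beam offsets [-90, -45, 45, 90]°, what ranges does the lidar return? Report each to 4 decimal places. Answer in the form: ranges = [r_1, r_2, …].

beam 1: φ=-90°, α=30°
  cosα=0.8660 sinα=0.5000 | (5,4) | tMaxX 0.3233 tMaxY 1.2200 | tΔX 1.1547 tΔY 2.0000
    t=0.3233 [x] (6,4)
    t=1.2200 [y] (6,5)
    t=1.4780 [x] (7,5) — stop
  → r_1 = 1.4780
beam 2: φ=-45°, α=75°
  cosα=0.2588 sinα=0.9659 | (5,4) | tMaxX 1.0818 tMaxY 0.6315 | tΔX 3.8637 tΔY 1.0353
    t=0.6315 [y] (5,5)
    t=1.0818 [x] (6,5)
    t=1.6668 [y] (6,6)
    t=2.7021 [y] (6,7)
    t=3.7373 [y] (6,8) — stop
  → r_2 = 3.7373
beam 3: φ=45°, α=165°
  cosα=-0.9659 sinα=0.2588 | (5,4) | tMaxX 0.7454 tMaxY 2.3569 | tΔX 1.0353 tΔY 3.8637
    t=0.7454 [x] (4,4)
    t=1.7807 [x] (3,4)
    t=2.3569 [y] (3,5)
    t=2.8160 [x] (2,5)
    t=3.8512 [x] (1,5)
    t=4.8865 [x] (0,5) — stop
  → r_3 = 4.8865
beam 4: φ=90°, α=210°
  cosα=-0.8660 sinα=-0.5000 | (5,4) | tMaxX 0.8314 tMaxY 0.7800 | tΔX 1.1547 tΔY 2.0000
    t=0.7800 [y] (5,3)
    t=0.8314 [x] (4,3)
    t=1.9861 [x] (3,3)
    t=2.7800 [y] (3,2)
    t=3.1408 [x] (2,2)
    t=4.2955 [x] (1,2)
    t=4.7800 [y] (1,1)
    t=5.4502 [x] (0,1) — stop
  → r_4 = 5.4502

ranges = [1.4780, 3.7373, 4.8865, 5.4502]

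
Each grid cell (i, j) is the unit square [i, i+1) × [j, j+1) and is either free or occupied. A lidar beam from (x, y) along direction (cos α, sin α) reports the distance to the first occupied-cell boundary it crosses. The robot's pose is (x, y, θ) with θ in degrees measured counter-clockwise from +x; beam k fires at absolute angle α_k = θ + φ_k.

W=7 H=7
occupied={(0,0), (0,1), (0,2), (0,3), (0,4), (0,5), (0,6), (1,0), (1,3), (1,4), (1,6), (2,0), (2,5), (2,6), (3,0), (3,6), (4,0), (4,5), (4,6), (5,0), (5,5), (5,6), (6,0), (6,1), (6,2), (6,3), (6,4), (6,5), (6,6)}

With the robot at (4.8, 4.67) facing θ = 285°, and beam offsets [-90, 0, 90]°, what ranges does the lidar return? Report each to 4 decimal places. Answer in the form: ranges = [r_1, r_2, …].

beam 1: φ=-90°, α=195°
  cosα=-0.9659 sinα=-0.2588 | (4,4) | tMaxX 0.8282 tMaxY 2.5887 | tΔX 1.0353 tΔY 3.8637
    t=0.8282 [x] (3,4)
    t=1.8635 [x] (2,4)
    t=2.5887 [y] (2,3)
    t=2.8988 [x] (1,3) — stop
  → r_1 = 2.8988
beam 2: φ=0°, α=285°
  cosα=0.2588 sinα=-0.9659 | (4,4) | tMaxX 0.7727 tMaxY 0.6936 | tΔX 3.8637 tΔY 1.0353
    t=0.6936 [y] (4,3)
    t=0.7727 [x] (5,3)
    t=1.7289 [y] (5,2)
    t=2.7642 [y] (5,1)
    t=3.7995 [y] (5,0) — stop
  → r_2 = 3.7995
beam 3: φ=90°, α=15°
  cosα=0.9659 sinα=0.2588 | (4,4) | tMaxX 0.2071 tMaxY 1.2750 | tΔX 1.0353 tΔY 3.8637
    t=0.2071 [x] (5,4)
    t=1.2423 [x] (6,4) — stop
  → r_3 = 1.2423

ranges = [2.8988, 3.7995, 1.2423]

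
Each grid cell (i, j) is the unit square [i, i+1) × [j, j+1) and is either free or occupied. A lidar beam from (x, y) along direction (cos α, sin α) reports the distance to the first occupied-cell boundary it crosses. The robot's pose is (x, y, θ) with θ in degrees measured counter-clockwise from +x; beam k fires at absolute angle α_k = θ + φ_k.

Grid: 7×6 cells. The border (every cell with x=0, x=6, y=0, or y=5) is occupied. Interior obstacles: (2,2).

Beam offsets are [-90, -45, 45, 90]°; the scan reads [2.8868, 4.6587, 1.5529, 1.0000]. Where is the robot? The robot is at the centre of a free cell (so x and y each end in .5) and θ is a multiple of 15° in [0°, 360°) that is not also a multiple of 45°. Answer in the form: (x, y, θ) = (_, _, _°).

Candidates: 19 free-cell centres × 16 headings = 304 poses. Raycast each; keep the one whose scan matches to 4 dp.
  (3.5, 3.5, 120°): beam 2 = 1.5529 ≠ 4.6587 ✗
  (4.5, 4.5, 165°): beam 1 = 0.5176 ≠ 2.8868 ✗
  (3.5, 2.5, 105°): beam 1 = 2.5882 ≠ 2.8868 ✗
  (2.5, 1.5, 105°): beam 1 = 3.6235 ≠ 2.8868 ✗
  …
  (5.5, 2.5, 210°): r_1=2.8868, r_2=4.6587, r_3=1.5529, r_4=1.0000 — all match ✓
No second candidate reproduces the full scan.

(x, y, θ) = (5.5, 2.5, 210°)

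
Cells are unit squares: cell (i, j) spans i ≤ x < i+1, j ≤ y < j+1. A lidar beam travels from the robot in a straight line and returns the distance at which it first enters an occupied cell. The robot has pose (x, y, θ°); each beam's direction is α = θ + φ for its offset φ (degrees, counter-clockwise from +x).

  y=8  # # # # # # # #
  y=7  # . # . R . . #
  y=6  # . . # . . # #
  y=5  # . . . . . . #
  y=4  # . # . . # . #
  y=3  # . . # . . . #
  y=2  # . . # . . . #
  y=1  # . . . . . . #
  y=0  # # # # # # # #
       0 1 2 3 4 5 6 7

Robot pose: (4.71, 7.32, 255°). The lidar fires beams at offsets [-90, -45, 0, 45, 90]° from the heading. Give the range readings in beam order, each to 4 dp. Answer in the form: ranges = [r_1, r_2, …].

ranges = [1.7703, 0.8198, 3.4371, 4.5800, 1.3355]

beam 1: φ=-90°, α=165°
  cosα=-0.9659 sinα=0.2588 | (4,7) | tMaxX 0.7350 tMaxY 2.6273 | tΔX 1.0353 tΔY 3.8637
    t=0.7350 [x] (3,7)
    t=1.7703 [x] (2,7) — stop
  → r_1 = 1.7703
beam 2: φ=-45°, α=210°
  cosα=-0.8660 sinα=-0.5000 | (4,7) | tMaxX 0.8198 tMaxY 0.6400 | tΔX 1.1547 tΔY 2.0000
    t=0.6400 [y] (4,6)
    t=0.8198 [x] (3,6) — stop
  → r_2 = 0.8198
beam 3: φ=0°, α=255°
  cosα=-0.2588 sinα=-0.9659 | (4,7) | tMaxX 2.7432 tMaxY 0.3313 | tΔX 3.8637 tΔY 1.0353
    t=0.3313 [y] (4,6)
    t=1.3666 [y] (4,5)
    t=2.4018 [y] (4,4)
    t=2.7432 [x] (3,4)
    t=3.4371 [y] (3,3) — stop
  → r_3 = 3.4371
beam 4: φ=45°, α=300°
  cosα=0.5000 sinα=-0.8660 | (4,7) | tMaxX 0.5800 tMaxY 0.3695 | tΔX 2.0000 tΔY 1.1547
    t=0.3695 [y] (4,6)
    t=0.5800 [x] (5,6)
    t=1.5242 [y] (5,5)
    t=2.5800 [x] (6,5)
    t=2.6789 [y] (6,4)
    t=3.8336 [y] (6,3)
    t=4.5800 [x] (7,3) — stop
  → r_4 = 4.5800
beam 5: φ=90°, α=345°
  cosα=0.9659 sinα=-0.2588 | (4,7) | tMaxX 0.3002 tMaxY 1.2364 | tΔX 1.0353 tΔY 3.8637
    t=0.3002 [x] (5,7)
    t=1.2364 [y] (5,6)
    t=1.3355 [x] (6,6) — stop
  → r_5 = 1.3355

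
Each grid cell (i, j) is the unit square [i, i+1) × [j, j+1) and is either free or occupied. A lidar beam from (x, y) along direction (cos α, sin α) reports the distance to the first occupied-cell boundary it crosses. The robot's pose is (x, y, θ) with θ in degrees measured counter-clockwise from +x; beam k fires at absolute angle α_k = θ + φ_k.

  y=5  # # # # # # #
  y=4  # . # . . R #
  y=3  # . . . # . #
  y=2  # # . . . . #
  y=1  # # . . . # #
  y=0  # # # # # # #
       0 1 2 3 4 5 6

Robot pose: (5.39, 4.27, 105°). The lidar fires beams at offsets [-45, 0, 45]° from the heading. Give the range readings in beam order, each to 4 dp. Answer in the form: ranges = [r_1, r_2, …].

beam 1: φ=-45°, α=60°
  cosα=0.5000 sinα=0.8660 | (5,4) | tMaxX 1.2200 tMaxY 0.8429 | tΔX 2.0000 tΔY 1.1547
    t=0.8429 [y] (5,5) — stop
  → r_1 = 0.8429
beam 2: φ=0°, α=105°
  cosα=-0.2588 sinα=0.9659 | (5,4) | tMaxX 1.5068 tMaxY 0.7558 | tΔX 3.8637 tΔY 1.0353
    t=0.7558 [y] (5,5) — stop
  → r_2 = 0.7558
beam 3: φ=45°, α=150°
  cosα=-0.8660 sinα=0.5000 | (5,4) | tMaxX 0.4503 tMaxY 1.4600 | tΔX 1.1547 tΔY 2.0000
    t=0.4503 [x] (4,4)
    t=1.4600 [y] (4,5) — stop
  → r_3 = 1.4600

ranges = [0.8429, 0.7558, 1.4600]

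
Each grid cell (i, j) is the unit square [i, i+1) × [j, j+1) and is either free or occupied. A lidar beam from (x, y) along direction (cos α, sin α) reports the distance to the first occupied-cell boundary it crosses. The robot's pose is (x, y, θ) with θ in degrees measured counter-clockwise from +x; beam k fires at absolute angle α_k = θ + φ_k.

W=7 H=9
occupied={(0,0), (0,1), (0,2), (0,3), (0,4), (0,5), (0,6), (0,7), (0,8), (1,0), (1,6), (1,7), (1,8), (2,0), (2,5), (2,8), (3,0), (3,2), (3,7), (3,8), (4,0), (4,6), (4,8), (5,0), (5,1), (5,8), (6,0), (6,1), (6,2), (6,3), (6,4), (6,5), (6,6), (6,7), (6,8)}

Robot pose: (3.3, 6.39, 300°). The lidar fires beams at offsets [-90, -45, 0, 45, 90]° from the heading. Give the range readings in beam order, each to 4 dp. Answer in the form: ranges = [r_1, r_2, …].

ranges = [0.7800, 1.1591, 5.0691, 0.7247, 0.8083]

beam 1: φ=-90°, α=210°
  cosα=-0.8660 sinα=-0.5000 | (3,6) | tMaxX 0.3464 tMaxY 0.7800 | tΔX 1.1547 tΔY 2.0000
    t=0.3464 [x] (2,6)
    t=0.7800 [y] (2,5) — stop
  → r_1 = 0.7800
beam 2: φ=-45°, α=255°
  cosα=-0.2588 sinα=-0.9659 | (3,6) | tMaxX 1.1591 tMaxY 0.4038 | tΔX 3.8637 tΔY 1.0353
    t=0.4038 [y] (3,5)
    t=1.1591 [x] (2,5) — stop
  → r_2 = 1.1591
beam 3: φ=0°, α=300°
  cosα=0.5000 sinα=-0.8660 | (3,6) | tMaxX 1.4000 tMaxY 0.4503 | tΔX 2.0000 tΔY 1.1547
    t=0.4503 [y] (3,5)
    t=1.4000 [x] (4,5)
    t=1.6050 [y] (4,4)
    t=2.7597 [y] (4,3)
    t=3.4000 [x] (5,3)
    t=3.9144 [y] (5,2)
    t=5.0691 [y] (5,1) — stop
  → r_3 = 5.0691
beam 4: φ=45°, α=345°
  cosα=0.9659 sinα=-0.2588 | (3,6) | tMaxX 0.7247 tMaxY 1.5068 | tΔX 1.0353 tΔY 3.8637
    t=0.7247 [x] (4,6) — stop
  → r_4 = 0.7247
beam 5: φ=90°, α=30°
  cosα=0.8660 sinα=0.5000 | (3,6) | tMaxX 0.8083 tMaxY 1.2200 | tΔX 1.1547 tΔY 2.0000
    t=0.8083 [x] (4,6) — stop
  → r_5 = 0.8083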